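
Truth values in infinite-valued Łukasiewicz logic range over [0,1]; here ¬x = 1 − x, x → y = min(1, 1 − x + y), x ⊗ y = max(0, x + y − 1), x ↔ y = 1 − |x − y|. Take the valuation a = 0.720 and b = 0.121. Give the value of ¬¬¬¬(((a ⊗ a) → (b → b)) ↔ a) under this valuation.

a ⊗ a = max(0, 0.720 + 0.720 − 1) = max(0, 0.440) = 0.440
b → b = min(1, 1 − 0.121 + 0.121) = min(1, 1.000) = 1.000
(a ⊗ a) → (b → b) = min(1, 1 − 0.440 + 1.000) = min(1, 1.560) = 1.000
((a ⊗ a) → (b → b)) ↔ a = 1 − |1.000 − 0.720| = 1 − 0.280 = 0.720
¬(((a ⊗ a) → (b → b)) ↔ a) = 1 − 0.720 = 0.280
¬¬(((a ⊗ a) → (b → b)) ↔ a) = 1 − 0.280 = 0.720
¬¬¬(((a ⊗ a) → (b → b)) ↔ a) = 1 − 0.720 = 0.280
¬¬¬¬(((a ⊗ a) → (b → b)) ↔ a) = 1 − 0.280 = 0.720

0.720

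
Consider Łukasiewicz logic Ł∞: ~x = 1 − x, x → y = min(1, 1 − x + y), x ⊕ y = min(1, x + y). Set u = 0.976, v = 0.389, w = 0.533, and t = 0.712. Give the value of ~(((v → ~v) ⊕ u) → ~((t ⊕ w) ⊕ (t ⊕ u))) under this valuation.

~v = 1 − 0.389 = 0.611
v → ~v = min(1, 1 − 0.389 + 0.611) = min(1, 1.222) = 1.000
(v → ~v) ⊕ u = min(1, 1.000 + 0.976) = min(1, 1.976) = 1.000
t ⊕ w = min(1, 0.712 + 0.533) = min(1, 1.245) = 1.000
t ⊕ u = min(1, 0.712 + 0.976) = min(1, 1.688) = 1.000
(t ⊕ w) ⊕ (t ⊕ u) = min(1, 1.000 + 1.000) = min(1, 2.000) = 1.000
~((t ⊕ w) ⊕ (t ⊕ u)) = 1 − 1.000 = 0.000
((v → ~v) ⊕ u) → ~((t ⊕ w) ⊕ (t ⊕ u)) = min(1, 1 − 1.000 + 0.000) = min(1, 0.000) = 0.000
~(((v → ~v) ⊕ u) → ~((t ⊕ w) ⊕ (t ⊕ u))) = 1 − 0.000 = 1.000

1.000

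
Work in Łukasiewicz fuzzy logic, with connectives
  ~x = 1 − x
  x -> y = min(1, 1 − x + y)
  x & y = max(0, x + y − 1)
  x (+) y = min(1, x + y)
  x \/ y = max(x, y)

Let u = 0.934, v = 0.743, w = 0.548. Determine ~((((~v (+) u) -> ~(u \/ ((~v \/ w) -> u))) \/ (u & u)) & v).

0.389

~v = 1 − 0.743 = 0.257
~v (+) u = min(1, 0.257 + 0.934) = min(1, 1.191) = 1.000
~v \/ w = max(0.257, 0.548) = 0.548
(~v \/ w) -> u = min(1, 1 − 0.548 + 0.934) = min(1, 1.386) = 1.000
u \/ ((~v \/ w) -> u) = max(0.934, 1.000) = 1.000
~(u \/ ((~v \/ w) -> u)) = 1 − 1.000 = 0.000
(~v (+) u) -> ~(u \/ ((~v \/ w) -> u)) = min(1, 1 − 1.000 + 0.000) = min(1, 0.000) = 0.000
u & u = max(0, 0.934 + 0.934 − 1) = max(0, 0.868) = 0.868
((~v (+) u) -> ~(u \/ ((~v \/ w) -> u))) \/ (u & u) = max(0.000, 0.868) = 0.868
(((~v (+) u) -> ~(u \/ ((~v \/ w) -> u))) \/ (u & u)) & v = max(0, 0.868 + 0.743 − 1) = max(0, 0.611) = 0.611
~((((~v (+) u) -> ~(u \/ ((~v \/ w) -> u))) \/ (u & u)) & v) = 1 − 0.611 = 0.389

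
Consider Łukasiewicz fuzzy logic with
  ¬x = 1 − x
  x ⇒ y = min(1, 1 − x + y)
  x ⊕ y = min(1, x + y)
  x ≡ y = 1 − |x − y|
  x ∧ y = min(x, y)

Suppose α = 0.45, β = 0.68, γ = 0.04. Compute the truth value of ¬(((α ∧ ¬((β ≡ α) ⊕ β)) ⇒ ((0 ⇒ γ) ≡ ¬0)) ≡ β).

0.32

β ≡ α = 1 − |0.68 − 0.45| = 1 − 0.23 = 0.77
(β ≡ α) ⊕ β = min(1, 0.77 + 0.68) = min(1, 1.45) = 1.00
¬((β ≡ α) ⊕ β) = 1 − 1.00 = 0.00
α ∧ ¬((β ≡ α) ⊕ β) = min(0.45, 0.00) = 0.00
0 ⇒ γ = min(1, 1 − 0.00 + 0.04) = min(1, 1.04) = 1.00
¬0 = 1 − 0.00 = 1.00
(0 ⇒ γ) ≡ ¬0 = 1 − |1.00 − 1.00| = 1 − 0.00 = 1.00
(α ∧ ¬((β ≡ α) ⊕ β)) ⇒ ((0 ⇒ γ) ≡ ¬0) = min(1, 1 − 0.00 + 1.00) = min(1, 2.00) = 1.00
((α ∧ ¬((β ≡ α) ⊕ β)) ⇒ ((0 ⇒ γ) ≡ ¬0)) ≡ β = 1 − |1.00 − 0.68| = 1 − 0.32 = 0.68
¬(((α ∧ ¬((β ≡ α) ⊕ β)) ⇒ ((0 ⇒ γ) ≡ ¬0)) ≡ β) = 1 − 0.68 = 0.32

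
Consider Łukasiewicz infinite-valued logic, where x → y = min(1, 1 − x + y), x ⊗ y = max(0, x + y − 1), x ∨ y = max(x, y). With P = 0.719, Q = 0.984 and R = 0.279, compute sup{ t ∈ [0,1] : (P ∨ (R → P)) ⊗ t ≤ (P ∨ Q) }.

R → P = min(1, 1 − 0.279 + 0.719) = min(1, 1.440) = 1.000
P ∨ (R → P) = max(0.719, 1.000) = 1.000
So the left factor is P ∨ (R → P) = 1.000.
P ∨ Q = max(0.719, 0.984) = 0.984
So the right-hand bound is P ∨ Q = 0.984.
The residuum of the Łukasiewicz t-norm gives the supremum: min(1, 1 − 1.000 + 0.984).
1 − 1.000 + 0.984 = 0.984, so t = min(1, 0.984) = 0.984.
Check: 1.000 ⊗ 0.984 = max(0, 0.984) = 0.984 ≤ 0.984.

0.984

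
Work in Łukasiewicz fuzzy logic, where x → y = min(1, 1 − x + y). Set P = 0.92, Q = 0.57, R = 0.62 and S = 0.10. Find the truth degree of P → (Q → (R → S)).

0.99

R → S = min(1, 1 − 0.62 + 0.10) = min(1, 0.48) = 0.48
Q → (R → S) = min(1, 1 − 0.57 + 0.48) = min(1, 0.91) = 0.91
P → (Q → (R → S)) = min(1, 1 − 0.92 + 0.91) = min(1, 0.99) = 0.99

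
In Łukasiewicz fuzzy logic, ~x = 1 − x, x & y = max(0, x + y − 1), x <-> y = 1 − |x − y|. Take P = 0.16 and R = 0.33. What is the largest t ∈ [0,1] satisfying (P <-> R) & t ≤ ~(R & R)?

P <-> R = 1 − |0.16 − 0.33| = 1 − 0.17 = 0.83
So the left factor is P <-> R = 0.83.
R & R = max(0, 0.33 + 0.33 − 1) = max(0, -0.34) = 0.00
~(R & R) = 1 − 0.00 = 1.00
So the right-hand bound is ~(R & R) = 1.00.
The residuum of the Łukasiewicz t-norm gives the supremum: min(1, 1 − 0.83 + 1.00).
1 − 0.83 + 1.00 = 1.17, so t = min(1, 1.17) = 1.00.
Check: 0.83 & 1.00 = max(0, 0.83) = 0.83 ≤ 1.00.

1.00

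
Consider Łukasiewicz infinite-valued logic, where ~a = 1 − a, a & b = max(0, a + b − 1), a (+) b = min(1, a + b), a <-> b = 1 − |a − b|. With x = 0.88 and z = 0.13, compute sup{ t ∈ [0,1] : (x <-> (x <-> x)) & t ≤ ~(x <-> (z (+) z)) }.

0.74

x <-> x = 1 − |0.88 − 0.88| = 1 − 0.00 = 1.00
x <-> (x <-> x) = 1 − |0.88 − 1.00| = 1 − 0.12 = 0.88
So the left factor is x <-> (x <-> x) = 0.88.
z (+) z = min(1, 0.13 + 0.13) = min(1, 0.26) = 0.26
x <-> (z (+) z) = 1 − |0.88 − 0.26| = 1 − 0.62 = 0.38
~(x <-> (z (+) z)) = 1 − 0.38 = 0.62
So the right-hand bound is ~(x <-> (z (+) z)) = 0.62.
The residuum of the Łukasiewicz t-norm gives the supremum: min(1, 1 − 0.88 + 0.62).
1 − 0.88 + 0.62 = 0.74, so t = min(1, 0.74) = 0.74.
Check: 0.88 & 0.74 = max(0, 0.62) = 0.62 ≤ 0.62.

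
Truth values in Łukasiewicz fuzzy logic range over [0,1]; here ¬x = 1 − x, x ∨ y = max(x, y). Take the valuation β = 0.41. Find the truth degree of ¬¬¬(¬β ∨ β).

¬β = 1 − 0.41 = 0.59
¬β ∨ β = max(0.59, 0.41) = 0.59
¬(¬β ∨ β) = 1 − 0.59 = 0.41
¬¬(¬β ∨ β) = 1 − 0.41 = 0.59
¬¬¬(¬β ∨ β) = 1 − 0.59 = 0.41

0.41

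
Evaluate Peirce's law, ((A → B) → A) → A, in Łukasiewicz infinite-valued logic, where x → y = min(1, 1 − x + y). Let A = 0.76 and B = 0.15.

0.76

A → B = min(1, 1 − 0.76 + 0.15) = min(1, 0.39) = 0.39
(A → B) → A = min(1, 1 − 0.39 + 0.76) = min(1, 1.37) = 1.00
((A → B) → A) → A = min(1, 1 − 1.00 + 0.76) = min(1, 0.76) = 0.76
(The value 0.76 < 1 shows this instance is not satisfied; not a Ł∞-tautology in general.)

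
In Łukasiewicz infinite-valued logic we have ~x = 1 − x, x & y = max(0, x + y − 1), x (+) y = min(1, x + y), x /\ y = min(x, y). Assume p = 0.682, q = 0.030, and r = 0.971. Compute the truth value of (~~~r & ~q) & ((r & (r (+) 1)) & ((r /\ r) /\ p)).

~r = 1 − 0.971 = 0.029
~~r = 1 − 0.029 = 0.971
~~~r = 1 − 0.971 = 0.029
~q = 1 − 0.030 = 0.970
~~~r & ~q = max(0, 0.029 + 0.970 − 1) = max(0, -0.001) = 0.000
r (+) 1 = min(1, 0.971 + 1.000) = min(1, 1.971) = 1.000
r & (r (+) 1) = max(0, 0.971 + 1.000 − 1) = max(0, 0.971) = 0.971
r /\ r = min(0.971, 0.971) = 0.971
(r /\ r) /\ p = min(0.971, 0.682) = 0.682
(r & (r (+) 1)) & ((r /\ r) /\ p) = max(0, 0.971 + 0.682 − 1) = max(0, 0.653) = 0.653
(~~~r & ~q) & ((r & (r (+) 1)) & ((r /\ r) /\ p)) = max(0, 0.000 + 0.653 − 1) = max(0, -0.347) = 0.000

0.000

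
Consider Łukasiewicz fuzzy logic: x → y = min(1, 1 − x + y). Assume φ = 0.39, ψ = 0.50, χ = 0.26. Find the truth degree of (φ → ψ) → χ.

φ → ψ = min(1, 1 − 0.39 + 0.50) = min(1, 1.11) = 1.00
(φ → ψ) → χ = min(1, 1 − 1.00 + 0.26) = min(1, 0.26) = 0.26

0.26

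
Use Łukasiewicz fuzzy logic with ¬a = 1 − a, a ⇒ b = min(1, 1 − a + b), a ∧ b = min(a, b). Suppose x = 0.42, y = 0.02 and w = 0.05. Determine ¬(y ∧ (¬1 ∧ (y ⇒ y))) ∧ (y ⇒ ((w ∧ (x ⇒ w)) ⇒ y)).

¬1 = 1 − 1.00 = 0.00
y ⇒ y = min(1, 1 − 0.02 + 0.02) = min(1, 1.00) = 1.00
¬1 ∧ (y ⇒ y) = min(0.00, 1.00) = 0.00
y ∧ (¬1 ∧ (y ⇒ y)) = min(0.02, 0.00) = 0.00
¬(y ∧ (¬1 ∧ (y ⇒ y))) = 1 − 0.00 = 1.00
x ⇒ w = min(1, 1 − 0.42 + 0.05) = min(1, 0.63) = 0.63
w ∧ (x ⇒ w) = min(0.05, 0.63) = 0.05
(w ∧ (x ⇒ w)) ⇒ y = min(1, 1 − 0.05 + 0.02) = min(1, 0.97) = 0.97
y ⇒ ((w ∧ (x ⇒ w)) ⇒ y) = min(1, 1 − 0.02 + 0.97) = min(1, 1.95) = 1.00
¬(y ∧ (¬1 ∧ (y ⇒ y))) ∧ (y ⇒ ((w ∧ (x ⇒ w)) ⇒ y)) = min(1.00, 1.00) = 1.00

1.00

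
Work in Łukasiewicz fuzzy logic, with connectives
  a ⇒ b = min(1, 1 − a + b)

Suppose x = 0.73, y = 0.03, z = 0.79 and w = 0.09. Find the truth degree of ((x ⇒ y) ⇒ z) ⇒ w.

0.09

x ⇒ y = min(1, 1 − 0.73 + 0.03) = min(1, 0.30) = 0.30
(x ⇒ y) ⇒ z = min(1, 1 − 0.30 + 0.79) = min(1, 1.49) = 1.00
((x ⇒ y) ⇒ z) ⇒ w = min(1, 1 − 1.00 + 0.09) = min(1, 0.09) = 0.09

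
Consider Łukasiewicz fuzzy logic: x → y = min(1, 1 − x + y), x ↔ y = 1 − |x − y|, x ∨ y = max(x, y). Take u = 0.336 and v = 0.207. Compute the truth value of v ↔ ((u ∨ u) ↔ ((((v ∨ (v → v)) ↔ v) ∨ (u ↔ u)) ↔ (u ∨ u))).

u ∨ u = max(0.336, 0.336) = 0.336
v → v = min(1, 1 − 0.207 + 0.207) = min(1, 1.000) = 1.000
v ∨ (v → v) = max(0.207, 1.000) = 1.000
(v ∨ (v → v)) ↔ v = 1 − |1.000 − 0.207| = 1 − 0.793 = 0.207
u ↔ u = 1 − |0.336 − 0.336| = 1 − 0.000 = 1.000
((v ∨ (v → v)) ↔ v) ∨ (u ↔ u) = max(0.207, 1.000) = 1.000
(((v ∨ (v → v)) ↔ v) ∨ (u ↔ u)) ↔ (u ∨ u) = 1 − |1.000 − 0.336| = 1 − 0.664 = 0.336
(u ∨ u) ↔ ((((v ∨ (v → v)) ↔ v) ∨ (u ↔ u)) ↔ (u ∨ u)) = 1 − |0.336 − 0.336| = 1 − 0.000 = 1.000
v ↔ ((u ∨ u) ↔ ((((v ∨ (v → v)) ↔ v) ∨ (u ↔ u)) ↔ (u ∨ u))) = 1 − |0.207 − 1.000| = 1 − 0.793 = 0.207

0.207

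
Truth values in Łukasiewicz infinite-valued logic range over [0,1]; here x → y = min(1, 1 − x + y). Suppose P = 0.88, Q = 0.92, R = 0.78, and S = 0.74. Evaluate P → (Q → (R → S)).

1.00

R → S = min(1, 1 − 0.78 + 0.74) = min(1, 0.96) = 0.96
Q → (R → S) = min(1, 1 − 0.92 + 0.96) = min(1, 1.04) = 1.00
P → (Q → (R → S)) = min(1, 1 − 0.88 + 1.00) = min(1, 1.12) = 1.00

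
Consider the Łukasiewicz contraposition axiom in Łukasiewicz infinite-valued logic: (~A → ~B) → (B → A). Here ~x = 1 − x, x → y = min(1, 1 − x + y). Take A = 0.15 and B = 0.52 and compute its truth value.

~A = 1 − 0.15 = 0.85
~B = 1 − 0.52 = 0.48
~A → ~B = min(1, 1 − 0.85 + 0.48) = min(1, 0.63) = 0.63
B → A = min(1, 1 − 0.52 + 0.15) = min(1, 0.63) = 0.63
(~A → ~B) → (B → A) = min(1, 1 − 0.63 + 0.63) = min(1, 1.00) = 1.00
(As expected: an axiom of Ł∞, always 1.)

1.00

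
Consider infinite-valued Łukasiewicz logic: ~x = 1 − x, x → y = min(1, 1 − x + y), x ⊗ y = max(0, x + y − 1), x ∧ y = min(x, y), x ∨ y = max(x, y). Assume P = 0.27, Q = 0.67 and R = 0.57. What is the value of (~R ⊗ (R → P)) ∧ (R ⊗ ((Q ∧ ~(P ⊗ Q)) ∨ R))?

~R = 1 − 0.57 = 0.43
R → P = min(1, 1 − 0.57 + 0.27) = min(1, 0.70) = 0.70
~R ⊗ (R → P) = max(0, 0.43 + 0.70 − 1) = max(0, 0.13) = 0.13
P ⊗ Q = max(0, 0.27 + 0.67 − 1) = max(0, -0.06) = 0.00
~(P ⊗ Q) = 1 − 0.00 = 1.00
Q ∧ ~(P ⊗ Q) = min(0.67, 1.00) = 0.67
(Q ∧ ~(P ⊗ Q)) ∨ R = max(0.67, 0.57) = 0.67
R ⊗ ((Q ∧ ~(P ⊗ Q)) ∨ R) = max(0, 0.57 + 0.67 − 1) = max(0, 0.24) = 0.24
(~R ⊗ (R → P)) ∧ (R ⊗ ((Q ∧ ~(P ⊗ Q)) ∨ R)) = min(0.13, 0.24) = 0.13

0.13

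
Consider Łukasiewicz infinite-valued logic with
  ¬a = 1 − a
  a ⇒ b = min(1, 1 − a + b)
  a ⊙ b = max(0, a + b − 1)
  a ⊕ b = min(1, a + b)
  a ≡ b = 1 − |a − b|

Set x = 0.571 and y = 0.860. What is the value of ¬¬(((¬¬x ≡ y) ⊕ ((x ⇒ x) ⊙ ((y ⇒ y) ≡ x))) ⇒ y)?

¬x = 1 − 0.571 = 0.429
¬¬x = 1 − 0.429 = 0.571
¬¬x ≡ y = 1 − |0.571 − 0.860| = 1 − 0.289 = 0.711
x ⇒ x = min(1, 1 − 0.571 + 0.571) = min(1, 1.000) = 1.000
y ⇒ y = min(1, 1 − 0.860 + 0.860) = min(1, 1.000) = 1.000
(y ⇒ y) ≡ x = 1 − |1.000 − 0.571| = 1 − 0.429 = 0.571
(x ⇒ x) ⊙ ((y ⇒ y) ≡ x) = max(0, 1.000 + 0.571 − 1) = max(0, 0.571) = 0.571
(¬¬x ≡ y) ⊕ ((x ⇒ x) ⊙ ((y ⇒ y) ≡ x)) = min(1, 0.711 + 0.571) = min(1, 1.282) = 1.000
((¬¬x ≡ y) ⊕ ((x ⇒ x) ⊙ ((y ⇒ y) ≡ x))) ⇒ y = min(1, 1 − 1.000 + 0.860) = min(1, 0.860) = 0.860
¬(((¬¬x ≡ y) ⊕ ((x ⇒ x) ⊙ ((y ⇒ y) ≡ x))) ⇒ y) = 1 − 0.860 = 0.140
¬¬(((¬¬x ≡ y) ⊕ ((x ⇒ x) ⊙ ((y ⇒ y) ≡ x))) ⇒ y) = 1 − 0.140 = 0.860

0.860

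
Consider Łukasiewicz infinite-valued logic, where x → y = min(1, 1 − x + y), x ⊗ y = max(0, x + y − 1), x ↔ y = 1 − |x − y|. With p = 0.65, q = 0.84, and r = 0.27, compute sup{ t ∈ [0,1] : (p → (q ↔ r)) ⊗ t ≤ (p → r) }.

q ↔ r = 1 − |0.84 − 0.27| = 1 − 0.57 = 0.43
p → (q ↔ r) = min(1, 1 − 0.65 + 0.43) = min(1, 0.78) = 0.78
So the left factor is p → (q ↔ r) = 0.78.
p → r = min(1, 1 − 0.65 + 0.27) = min(1, 0.62) = 0.62
So the right-hand bound is p → r = 0.62.
The residuum of the Łukasiewicz t-norm gives the supremum: min(1, 1 − 0.78 + 0.62).
1 − 0.78 + 0.62 = 0.84, so t = min(1, 0.84) = 0.84.
Check: 0.78 ⊗ 0.84 = max(0, 0.62) = 0.62 ≤ 0.62.

0.84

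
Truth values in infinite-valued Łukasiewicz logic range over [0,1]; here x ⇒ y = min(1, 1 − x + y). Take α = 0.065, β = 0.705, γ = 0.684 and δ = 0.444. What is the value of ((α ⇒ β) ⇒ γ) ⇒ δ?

α ⇒ β = min(1, 1 − 0.065 + 0.705) = min(1, 1.640) = 1.000
(α ⇒ β) ⇒ γ = min(1, 1 − 1.000 + 0.684) = min(1, 0.684) = 0.684
((α ⇒ β) ⇒ γ) ⇒ δ = min(1, 1 − 0.684 + 0.444) = min(1, 0.760) = 0.760

0.760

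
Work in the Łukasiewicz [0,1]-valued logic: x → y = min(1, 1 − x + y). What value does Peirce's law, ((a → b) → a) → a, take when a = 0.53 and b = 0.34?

0.81

a → b = min(1, 1 − 0.53 + 0.34) = min(1, 0.81) = 0.81
(a → b) → a = min(1, 1 − 0.81 + 0.53) = min(1, 0.72) = 0.72
((a → b) → a) → a = min(1, 1 − 0.72 + 0.53) = min(1, 0.81) = 0.81
(The value 0.81 < 1 shows this instance is not satisfied; not a Ł∞-tautology in general.)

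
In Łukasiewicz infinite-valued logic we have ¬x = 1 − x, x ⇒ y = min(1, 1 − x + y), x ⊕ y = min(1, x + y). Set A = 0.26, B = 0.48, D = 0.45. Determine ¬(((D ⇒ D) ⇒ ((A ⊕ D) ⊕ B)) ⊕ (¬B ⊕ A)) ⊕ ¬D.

D ⇒ D = min(1, 1 − 0.45 + 0.45) = min(1, 1.00) = 1.00
A ⊕ D = min(1, 0.26 + 0.45) = min(1, 0.71) = 0.71
(A ⊕ D) ⊕ B = min(1, 0.71 + 0.48) = min(1, 1.19) = 1.00
(D ⇒ D) ⇒ ((A ⊕ D) ⊕ B) = min(1, 1 − 1.00 + 1.00) = min(1, 1.00) = 1.00
¬B = 1 − 0.48 = 0.52
¬B ⊕ A = min(1, 0.52 + 0.26) = min(1, 0.78) = 0.78
((D ⇒ D) ⇒ ((A ⊕ D) ⊕ B)) ⊕ (¬B ⊕ A) = min(1, 1.00 + 0.78) = min(1, 1.78) = 1.00
¬(((D ⇒ D) ⇒ ((A ⊕ D) ⊕ B)) ⊕ (¬B ⊕ A)) = 1 − 1.00 = 0.00
¬D = 1 − 0.45 = 0.55
¬(((D ⇒ D) ⇒ ((A ⊕ D) ⊕ B)) ⊕ (¬B ⊕ A)) ⊕ ¬D = min(1, 0.00 + 0.55) = min(1, 0.55) = 0.55

0.55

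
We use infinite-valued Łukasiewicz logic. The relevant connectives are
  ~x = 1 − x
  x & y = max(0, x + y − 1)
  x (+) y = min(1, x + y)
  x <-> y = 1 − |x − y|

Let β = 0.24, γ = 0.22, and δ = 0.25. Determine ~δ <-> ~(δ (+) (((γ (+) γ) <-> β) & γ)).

~δ = 1 − 0.25 = 0.75
γ (+) γ = min(1, 0.22 + 0.22) = min(1, 0.44) = 0.44
(γ (+) γ) <-> β = 1 − |0.44 − 0.24| = 1 − 0.20 = 0.80
((γ (+) γ) <-> β) & γ = max(0, 0.80 + 0.22 − 1) = max(0, 0.02) = 0.02
δ (+) (((γ (+) γ) <-> β) & γ) = min(1, 0.25 + 0.02) = min(1, 0.27) = 0.27
~(δ (+) (((γ (+) γ) <-> β) & γ)) = 1 − 0.27 = 0.73
~δ <-> ~(δ (+) (((γ (+) γ) <-> β) & γ)) = 1 − |0.75 − 0.73| = 1 − 0.02 = 0.98

0.98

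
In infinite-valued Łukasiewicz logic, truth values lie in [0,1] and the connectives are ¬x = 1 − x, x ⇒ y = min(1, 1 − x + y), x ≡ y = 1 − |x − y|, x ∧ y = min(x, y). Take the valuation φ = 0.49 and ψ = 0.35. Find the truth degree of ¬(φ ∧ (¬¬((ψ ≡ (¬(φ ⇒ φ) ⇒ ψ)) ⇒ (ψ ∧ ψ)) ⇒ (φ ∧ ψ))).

φ ⇒ φ = min(1, 1 − 0.49 + 0.49) = min(1, 1.00) = 1.00
¬(φ ⇒ φ) = 1 − 1.00 = 0.00
¬(φ ⇒ φ) ⇒ ψ = min(1, 1 − 0.00 + 0.35) = min(1, 1.35) = 1.00
ψ ≡ (¬(φ ⇒ φ) ⇒ ψ) = 1 − |0.35 − 1.00| = 1 − 0.65 = 0.35
ψ ∧ ψ = min(0.35, 0.35) = 0.35
(ψ ≡ (¬(φ ⇒ φ) ⇒ ψ)) ⇒ (ψ ∧ ψ) = min(1, 1 − 0.35 + 0.35) = min(1, 1.00) = 1.00
¬((ψ ≡ (¬(φ ⇒ φ) ⇒ ψ)) ⇒ (ψ ∧ ψ)) = 1 − 1.00 = 0.00
¬¬((ψ ≡ (¬(φ ⇒ φ) ⇒ ψ)) ⇒ (ψ ∧ ψ)) = 1 − 0.00 = 1.00
φ ∧ ψ = min(0.49, 0.35) = 0.35
¬¬((ψ ≡ (¬(φ ⇒ φ) ⇒ ψ)) ⇒ (ψ ∧ ψ)) ⇒ (φ ∧ ψ) = min(1, 1 − 1.00 + 0.35) = min(1, 0.35) = 0.35
φ ∧ (¬¬((ψ ≡ (¬(φ ⇒ φ) ⇒ ψ)) ⇒ (ψ ∧ ψ)) ⇒ (φ ∧ ψ)) = min(0.49, 0.35) = 0.35
¬(φ ∧ (¬¬((ψ ≡ (¬(φ ⇒ φ) ⇒ ψ)) ⇒ (ψ ∧ ψ)) ⇒ (φ ∧ ψ))) = 1 − 0.35 = 0.65

0.65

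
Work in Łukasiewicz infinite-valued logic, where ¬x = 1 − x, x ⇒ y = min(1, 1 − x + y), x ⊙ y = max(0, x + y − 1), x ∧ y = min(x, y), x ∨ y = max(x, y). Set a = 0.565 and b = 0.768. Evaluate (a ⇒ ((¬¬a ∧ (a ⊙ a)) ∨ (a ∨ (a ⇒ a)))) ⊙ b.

0.768

¬a = 1 − 0.565 = 0.435
¬¬a = 1 − 0.435 = 0.565
a ⊙ a = max(0, 0.565 + 0.565 − 1) = max(0, 0.130) = 0.130
¬¬a ∧ (a ⊙ a) = min(0.565, 0.130) = 0.130
a ⇒ a = min(1, 1 − 0.565 + 0.565) = min(1, 1.000) = 1.000
a ∨ (a ⇒ a) = max(0.565, 1.000) = 1.000
(¬¬a ∧ (a ⊙ a)) ∨ (a ∨ (a ⇒ a)) = max(0.130, 1.000) = 1.000
a ⇒ ((¬¬a ∧ (a ⊙ a)) ∨ (a ∨ (a ⇒ a))) = min(1, 1 − 0.565 + 1.000) = min(1, 1.435) = 1.000
(a ⇒ ((¬¬a ∧ (a ⊙ a)) ∨ (a ∨ (a ⇒ a)))) ⊙ b = max(0, 1.000 + 0.768 − 1) = max(0, 0.768) = 0.768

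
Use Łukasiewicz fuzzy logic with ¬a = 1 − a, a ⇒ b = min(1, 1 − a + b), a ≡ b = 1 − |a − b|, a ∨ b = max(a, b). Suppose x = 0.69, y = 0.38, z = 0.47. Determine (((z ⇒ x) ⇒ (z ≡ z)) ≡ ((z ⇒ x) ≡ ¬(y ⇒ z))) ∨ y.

z ⇒ x = min(1, 1 − 0.47 + 0.69) = min(1, 1.22) = 1.00
z ≡ z = 1 − |0.47 − 0.47| = 1 − 0.00 = 1.00
(z ⇒ x) ⇒ (z ≡ z) = min(1, 1 − 1.00 + 1.00) = min(1, 1.00) = 1.00
y ⇒ z = min(1, 1 − 0.38 + 0.47) = min(1, 1.09) = 1.00
¬(y ⇒ z) = 1 − 1.00 = 0.00
(z ⇒ x) ≡ ¬(y ⇒ z) = 1 − |1.00 − 0.00| = 1 − 1.00 = 0.00
((z ⇒ x) ⇒ (z ≡ z)) ≡ ((z ⇒ x) ≡ ¬(y ⇒ z)) = 1 − |1.00 − 0.00| = 1 − 1.00 = 0.00
(((z ⇒ x) ⇒ (z ≡ z)) ≡ ((z ⇒ x) ≡ ¬(y ⇒ z))) ∨ y = max(0.00, 0.38) = 0.38

0.38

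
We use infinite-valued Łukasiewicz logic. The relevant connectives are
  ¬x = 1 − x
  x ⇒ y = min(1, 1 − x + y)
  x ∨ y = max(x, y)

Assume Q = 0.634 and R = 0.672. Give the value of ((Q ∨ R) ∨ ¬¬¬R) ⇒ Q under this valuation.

Q ∨ R = max(0.634, 0.672) = 0.672
¬R = 1 − 0.672 = 0.328
¬¬R = 1 − 0.328 = 0.672
¬¬¬R = 1 − 0.672 = 0.328
(Q ∨ R) ∨ ¬¬¬R = max(0.672, 0.328) = 0.672
((Q ∨ R) ∨ ¬¬¬R) ⇒ Q = min(1, 1 − 0.672 + 0.634) = min(1, 0.962) = 0.962

0.962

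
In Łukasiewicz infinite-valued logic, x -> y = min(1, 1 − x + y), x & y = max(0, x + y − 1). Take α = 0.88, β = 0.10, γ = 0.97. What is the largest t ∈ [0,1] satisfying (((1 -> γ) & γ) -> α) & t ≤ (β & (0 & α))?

0.06

1 -> γ = min(1, 1 − 1.00 + 0.97) = min(1, 0.97) = 0.97
(1 -> γ) & γ = max(0, 0.97 + 0.97 − 1) = max(0, 0.94) = 0.94
((1 -> γ) & γ) -> α = min(1, 1 − 0.94 + 0.88) = min(1, 0.94) = 0.94
So the left factor is ((1 -> γ) & γ) -> α = 0.94.
0 & α = max(0, 0.00 + 0.88 − 1) = max(0, -0.12) = 0.00
β & (0 & α) = max(0, 0.10 + 0.00 − 1) = max(0, -0.90) = 0.00
So the right-hand bound is β & (0 & α) = 0.00.
The residuum of the Łukasiewicz t-norm gives the supremum: min(1, 1 − 0.94 + 0.00).
1 − 0.94 + 0.00 = 0.06, so t = min(1, 0.06) = 0.06.
Check: 0.94 & 0.06 = max(0, 0.00) = 0.00 ≤ 0.00.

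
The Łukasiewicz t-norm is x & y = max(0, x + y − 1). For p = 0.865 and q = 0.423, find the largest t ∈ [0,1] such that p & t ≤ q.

0.558

The residuum of the Łukasiewicz t-norm gives the supremum: min(1, 1 − 0.865 + 0.423).
1 − 0.865 + 0.423 = 0.558, so t = min(1, 0.558) = 0.558.
Check: 0.865 & 0.558 = max(0, 0.423) = 0.423 ≤ 0.423.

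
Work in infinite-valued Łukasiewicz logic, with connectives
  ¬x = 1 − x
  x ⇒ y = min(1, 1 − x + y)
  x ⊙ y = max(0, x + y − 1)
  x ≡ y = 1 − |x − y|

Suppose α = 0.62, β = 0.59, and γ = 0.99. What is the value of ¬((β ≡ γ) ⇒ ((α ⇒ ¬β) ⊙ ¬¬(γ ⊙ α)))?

β ≡ γ = 1 − |0.59 − 0.99| = 1 − 0.40 = 0.60
¬β = 1 − 0.59 = 0.41
α ⇒ ¬β = min(1, 1 − 0.62 + 0.41) = min(1, 0.79) = 0.79
γ ⊙ α = max(0, 0.99 + 0.62 − 1) = max(0, 0.61) = 0.61
¬(γ ⊙ α) = 1 − 0.61 = 0.39
¬¬(γ ⊙ α) = 1 − 0.39 = 0.61
(α ⇒ ¬β) ⊙ ¬¬(γ ⊙ α) = max(0, 0.79 + 0.61 − 1) = max(0, 0.40) = 0.40
(β ≡ γ) ⇒ ((α ⇒ ¬β) ⊙ ¬¬(γ ⊙ α)) = min(1, 1 − 0.60 + 0.40) = min(1, 0.80) = 0.80
¬((β ≡ γ) ⇒ ((α ⇒ ¬β) ⊙ ¬¬(γ ⊙ α))) = 1 − 0.80 = 0.20

0.20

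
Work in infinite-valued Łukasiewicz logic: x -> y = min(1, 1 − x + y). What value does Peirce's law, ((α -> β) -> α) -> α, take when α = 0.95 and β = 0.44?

0.95

α -> β = min(1, 1 − 0.95 + 0.44) = min(1, 0.49) = 0.49
(α -> β) -> α = min(1, 1 − 0.49 + 0.95) = min(1, 1.46) = 1.00
((α -> β) -> α) -> α = min(1, 1 − 1.00 + 0.95) = min(1, 0.95) = 0.95
(The value 0.95 < 1 shows this instance is not satisfied; not a Ł∞-tautology in general.)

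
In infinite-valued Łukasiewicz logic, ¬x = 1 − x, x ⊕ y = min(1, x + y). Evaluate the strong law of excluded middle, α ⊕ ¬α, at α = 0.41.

¬α = 1 − 0.41 = 0.59
α ⊕ ¬α = min(1, 0.41 + 0.59) = min(1, 1.00) = 1.00
(As expected: always 1 in Ł∞ since a ⊕ (1−a) = 1.)

1.00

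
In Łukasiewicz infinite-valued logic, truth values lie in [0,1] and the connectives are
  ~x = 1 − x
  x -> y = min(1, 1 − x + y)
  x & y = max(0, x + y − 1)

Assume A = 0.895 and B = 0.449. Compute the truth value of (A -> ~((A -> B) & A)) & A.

A -> B = min(1, 1 − 0.895 + 0.449) = min(1, 0.554) = 0.554
(A -> B) & A = max(0, 0.554 + 0.895 − 1) = max(0, 0.449) = 0.449
~((A -> B) & A) = 1 − 0.449 = 0.551
A -> ~((A -> B) & A) = min(1, 1 − 0.895 + 0.551) = min(1, 0.656) = 0.656
(A -> ~((A -> B) & A)) & A = max(0, 0.656 + 0.895 − 1) = max(0, 0.551) = 0.551

0.551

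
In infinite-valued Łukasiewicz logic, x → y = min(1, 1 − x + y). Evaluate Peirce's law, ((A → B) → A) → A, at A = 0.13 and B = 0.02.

0.89

A → B = min(1, 1 − 0.13 + 0.02) = min(1, 0.89) = 0.89
(A → B) → A = min(1, 1 − 0.89 + 0.13) = min(1, 0.24) = 0.24
((A → B) → A) → A = min(1, 1 − 0.24 + 0.13) = min(1, 0.89) = 0.89
(The value 0.89 < 1 shows this instance is not satisfied; not a Ł∞-tautology in general.)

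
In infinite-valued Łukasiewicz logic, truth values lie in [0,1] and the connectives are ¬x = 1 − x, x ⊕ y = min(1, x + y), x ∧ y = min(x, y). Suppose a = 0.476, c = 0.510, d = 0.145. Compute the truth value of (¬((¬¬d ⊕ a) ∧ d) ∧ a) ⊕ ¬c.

0.966

¬d = 1 − 0.145 = 0.855
¬¬d = 1 − 0.855 = 0.145
¬¬d ⊕ a = min(1, 0.145 + 0.476) = min(1, 0.621) = 0.621
(¬¬d ⊕ a) ∧ d = min(0.621, 0.145) = 0.145
¬((¬¬d ⊕ a) ∧ d) = 1 − 0.145 = 0.855
¬((¬¬d ⊕ a) ∧ d) ∧ a = min(0.855, 0.476) = 0.476
¬c = 1 − 0.510 = 0.490
(¬((¬¬d ⊕ a) ∧ d) ∧ a) ⊕ ¬c = min(1, 0.476 + 0.490) = min(1, 0.966) = 0.966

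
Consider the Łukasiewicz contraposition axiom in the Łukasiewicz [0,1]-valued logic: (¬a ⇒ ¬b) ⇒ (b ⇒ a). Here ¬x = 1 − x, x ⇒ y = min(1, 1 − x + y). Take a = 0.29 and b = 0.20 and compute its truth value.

¬a = 1 − 0.29 = 0.71
¬b = 1 − 0.20 = 0.80
¬a ⇒ ¬b = min(1, 1 − 0.71 + 0.80) = min(1, 1.09) = 1.00
b ⇒ a = min(1, 1 − 0.20 + 0.29) = min(1, 1.09) = 1.00
(¬a ⇒ ¬b) ⇒ (b ⇒ a) = min(1, 1 − 1.00 + 1.00) = min(1, 1.00) = 1.00
(As expected: an axiom of Ł∞, always 1.)

1.00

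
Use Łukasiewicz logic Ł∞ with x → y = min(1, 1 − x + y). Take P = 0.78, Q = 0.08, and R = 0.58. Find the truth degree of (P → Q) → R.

P → Q = min(1, 1 − 0.78 + 0.08) = min(1, 0.30) = 0.30
(P → Q) → R = min(1, 1 − 0.30 + 0.58) = min(1, 1.28) = 1.00

1.00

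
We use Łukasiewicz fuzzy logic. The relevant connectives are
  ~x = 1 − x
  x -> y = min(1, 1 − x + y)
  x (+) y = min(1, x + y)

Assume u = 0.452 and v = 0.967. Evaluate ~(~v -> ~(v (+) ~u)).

~v = 1 − 0.967 = 0.033
~u = 1 − 0.452 = 0.548
v (+) ~u = min(1, 0.967 + 0.548) = min(1, 1.515) = 1.000
~(v (+) ~u) = 1 − 1.000 = 0.000
~v -> ~(v (+) ~u) = min(1, 1 − 0.033 + 0.000) = min(1, 0.967) = 0.967
~(~v -> ~(v (+) ~u)) = 1 − 0.967 = 0.033

0.033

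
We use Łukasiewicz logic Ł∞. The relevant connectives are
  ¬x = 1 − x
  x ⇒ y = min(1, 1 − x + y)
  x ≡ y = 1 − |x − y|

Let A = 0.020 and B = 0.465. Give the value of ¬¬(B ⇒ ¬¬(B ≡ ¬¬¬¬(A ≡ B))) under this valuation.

1.000

A ≡ B = 1 − |0.020 − 0.465| = 1 − 0.445 = 0.555
¬(A ≡ B) = 1 − 0.555 = 0.445
¬¬(A ≡ B) = 1 − 0.445 = 0.555
¬¬¬(A ≡ B) = 1 − 0.555 = 0.445
¬¬¬¬(A ≡ B) = 1 − 0.445 = 0.555
B ≡ ¬¬¬¬(A ≡ B) = 1 − |0.465 − 0.555| = 1 − 0.090 = 0.910
¬(B ≡ ¬¬¬¬(A ≡ B)) = 1 − 0.910 = 0.090
¬¬(B ≡ ¬¬¬¬(A ≡ B)) = 1 − 0.090 = 0.910
B ⇒ ¬¬(B ≡ ¬¬¬¬(A ≡ B)) = min(1, 1 − 0.465 + 0.910) = min(1, 1.445) = 1.000
¬(B ⇒ ¬¬(B ≡ ¬¬¬¬(A ≡ B))) = 1 − 1.000 = 0.000
¬¬(B ⇒ ¬¬(B ≡ ¬¬¬¬(A ≡ B))) = 1 − 0.000 = 1.000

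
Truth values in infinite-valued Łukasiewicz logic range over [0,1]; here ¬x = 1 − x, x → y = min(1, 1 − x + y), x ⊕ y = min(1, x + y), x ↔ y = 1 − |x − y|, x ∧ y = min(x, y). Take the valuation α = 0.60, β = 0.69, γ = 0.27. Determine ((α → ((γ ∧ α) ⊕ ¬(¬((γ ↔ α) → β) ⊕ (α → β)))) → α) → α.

0.67

γ ∧ α = min(0.27, 0.60) = 0.27
γ ↔ α = 1 − |0.27 − 0.60| = 1 − 0.33 = 0.67
(γ ↔ α) → β = min(1, 1 − 0.67 + 0.69) = min(1, 1.02) = 1.00
¬((γ ↔ α) → β) = 1 − 1.00 = 0.00
α → β = min(1, 1 − 0.60 + 0.69) = min(1, 1.09) = 1.00
¬((γ ↔ α) → β) ⊕ (α → β) = min(1, 0.00 + 1.00) = min(1, 1.00) = 1.00
¬(¬((γ ↔ α) → β) ⊕ (α → β)) = 1 − 1.00 = 0.00
(γ ∧ α) ⊕ ¬(¬((γ ↔ α) → β) ⊕ (α → β)) = min(1, 0.27 + 0.00) = min(1, 0.27) = 0.27
α → ((γ ∧ α) ⊕ ¬(¬((γ ↔ α) → β) ⊕ (α → β))) = min(1, 1 − 0.60 + 0.27) = min(1, 0.67) = 0.67
(α → ((γ ∧ α) ⊕ ¬(¬((γ ↔ α) → β) ⊕ (α → β)))) → α = min(1, 1 − 0.67 + 0.60) = min(1, 0.93) = 0.93
((α → ((γ ∧ α) ⊕ ¬(¬((γ ↔ α) → β) ⊕ (α → β)))) → α) → α = min(1, 1 − 0.93 + 0.60) = min(1, 0.67) = 0.67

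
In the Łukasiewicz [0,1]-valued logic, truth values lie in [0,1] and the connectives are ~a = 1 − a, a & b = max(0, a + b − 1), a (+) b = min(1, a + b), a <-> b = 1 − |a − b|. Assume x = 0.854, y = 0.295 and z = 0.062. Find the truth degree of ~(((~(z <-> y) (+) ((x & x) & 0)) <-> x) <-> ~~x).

0.475

z <-> y = 1 − |0.062 − 0.295| = 1 − 0.233 = 0.767
~(z <-> y) = 1 − 0.767 = 0.233
x & x = max(0, 0.854 + 0.854 − 1) = max(0, 0.708) = 0.708
(x & x) & 0 = max(0, 0.708 + 0.000 − 1) = max(0, -0.292) = 0.000
~(z <-> y) (+) ((x & x) & 0) = min(1, 0.233 + 0.000) = min(1, 0.233) = 0.233
(~(z <-> y) (+) ((x & x) & 0)) <-> x = 1 − |0.233 − 0.854| = 1 − 0.621 = 0.379
~x = 1 − 0.854 = 0.146
~~x = 1 − 0.146 = 0.854
((~(z <-> y) (+) ((x & x) & 0)) <-> x) <-> ~~x = 1 − |0.379 − 0.854| = 1 − 0.475 = 0.525
~(((~(z <-> y) (+) ((x & x) & 0)) <-> x) <-> ~~x) = 1 − 0.525 = 0.475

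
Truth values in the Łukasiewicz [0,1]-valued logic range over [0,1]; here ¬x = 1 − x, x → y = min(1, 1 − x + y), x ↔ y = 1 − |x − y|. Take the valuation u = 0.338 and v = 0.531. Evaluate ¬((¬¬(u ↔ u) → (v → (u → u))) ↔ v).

u ↔ u = 1 − |0.338 − 0.338| = 1 − 0.000 = 1.000
¬(u ↔ u) = 1 − 1.000 = 0.000
¬¬(u ↔ u) = 1 − 0.000 = 1.000
u → u = min(1, 1 − 0.338 + 0.338) = min(1, 1.000) = 1.000
v → (u → u) = min(1, 1 − 0.531 + 1.000) = min(1, 1.469) = 1.000
¬¬(u ↔ u) → (v → (u → u)) = min(1, 1 − 1.000 + 1.000) = min(1, 1.000) = 1.000
(¬¬(u ↔ u) → (v → (u → u))) ↔ v = 1 − |1.000 − 0.531| = 1 − 0.469 = 0.531
¬((¬¬(u ↔ u) → (v → (u → u))) ↔ v) = 1 − 0.531 = 0.469

0.469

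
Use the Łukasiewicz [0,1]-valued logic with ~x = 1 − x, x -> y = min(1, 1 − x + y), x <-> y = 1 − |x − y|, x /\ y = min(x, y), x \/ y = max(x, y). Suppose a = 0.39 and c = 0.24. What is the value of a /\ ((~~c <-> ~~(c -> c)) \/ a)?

~c = 1 − 0.24 = 0.76
~~c = 1 − 0.76 = 0.24
c -> c = min(1, 1 − 0.24 + 0.24) = min(1, 1.00) = 1.00
~(c -> c) = 1 − 1.00 = 0.00
~~(c -> c) = 1 − 0.00 = 1.00
~~c <-> ~~(c -> c) = 1 − |0.24 − 1.00| = 1 − 0.76 = 0.24
(~~c <-> ~~(c -> c)) \/ a = max(0.24, 0.39) = 0.39
a /\ ((~~c <-> ~~(c -> c)) \/ a) = min(0.39, 0.39) = 0.39

0.39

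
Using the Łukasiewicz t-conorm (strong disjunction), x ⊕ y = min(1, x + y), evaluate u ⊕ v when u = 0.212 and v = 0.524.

0.736

u ⊕ v = min(1, 0.212 + 0.524) = min(1, 0.736) = 0.736
For comparison, the Gödel t-conorm max(x, y) would give 0.524.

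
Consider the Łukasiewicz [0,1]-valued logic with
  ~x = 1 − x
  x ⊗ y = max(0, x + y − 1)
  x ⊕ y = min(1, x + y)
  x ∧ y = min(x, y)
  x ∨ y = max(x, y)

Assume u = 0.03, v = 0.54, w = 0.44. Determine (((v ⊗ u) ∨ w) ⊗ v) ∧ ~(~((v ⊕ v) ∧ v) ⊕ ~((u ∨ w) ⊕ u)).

0.00

v ⊗ u = max(0, 0.54 + 0.03 − 1) = max(0, -0.43) = 0.00
(v ⊗ u) ∨ w = max(0.00, 0.44) = 0.44
((v ⊗ u) ∨ w) ⊗ v = max(0, 0.44 + 0.54 − 1) = max(0, -0.02) = 0.00
v ⊕ v = min(1, 0.54 + 0.54) = min(1, 1.08) = 1.00
(v ⊕ v) ∧ v = min(1.00, 0.54) = 0.54
~((v ⊕ v) ∧ v) = 1 − 0.54 = 0.46
u ∨ w = max(0.03, 0.44) = 0.44
(u ∨ w) ⊕ u = min(1, 0.44 + 0.03) = min(1, 0.47) = 0.47
~((u ∨ w) ⊕ u) = 1 − 0.47 = 0.53
~((v ⊕ v) ∧ v) ⊕ ~((u ∨ w) ⊕ u) = min(1, 0.46 + 0.53) = min(1, 0.99) = 0.99
~(~((v ⊕ v) ∧ v) ⊕ ~((u ∨ w) ⊕ u)) = 1 − 0.99 = 0.01
(((v ⊗ u) ∨ w) ⊗ v) ∧ ~(~((v ⊕ v) ∧ v) ⊕ ~((u ∨ w) ⊕ u)) = min(0.00, 0.01) = 0.00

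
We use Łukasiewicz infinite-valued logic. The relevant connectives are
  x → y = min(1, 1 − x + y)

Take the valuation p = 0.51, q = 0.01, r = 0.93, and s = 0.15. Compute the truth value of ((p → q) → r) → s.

0.15

p → q = min(1, 1 − 0.51 + 0.01) = min(1, 0.50) = 0.50
(p → q) → r = min(1, 1 − 0.50 + 0.93) = min(1, 1.43) = 1.00
((p → q) → r) → s = min(1, 1 − 1.00 + 0.15) = min(1, 0.15) = 0.15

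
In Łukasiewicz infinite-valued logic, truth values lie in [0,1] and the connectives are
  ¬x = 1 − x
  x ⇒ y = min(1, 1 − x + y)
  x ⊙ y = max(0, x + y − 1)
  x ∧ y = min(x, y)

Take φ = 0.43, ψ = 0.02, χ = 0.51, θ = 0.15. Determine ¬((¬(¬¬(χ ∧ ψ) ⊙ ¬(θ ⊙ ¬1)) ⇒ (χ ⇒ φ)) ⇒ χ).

χ ∧ ψ = min(0.51, 0.02) = 0.02
¬(χ ∧ ψ) = 1 − 0.02 = 0.98
¬¬(χ ∧ ψ) = 1 − 0.98 = 0.02
¬1 = 1 − 1.00 = 0.00
θ ⊙ ¬1 = max(0, 0.15 + 0.00 − 1) = max(0, -0.85) = 0.00
¬(θ ⊙ ¬1) = 1 − 0.00 = 1.00
¬¬(χ ∧ ψ) ⊙ ¬(θ ⊙ ¬1) = max(0, 0.02 + 1.00 − 1) = max(0, 0.02) = 0.02
¬(¬¬(χ ∧ ψ) ⊙ ¬(θ ⊙ ¬1)) = 1 − 0.02 = 0.98
χ ⇒ φ = min(1, 1 − 0.51 + 0.43) = min(1, 0.92) = 0.92
¬(¬¬(χ ∧ ψ) ⊙ ¬(θ ⊙ ¬1)) ⇒ (χ ⇒ φ) = min(1, 1 − 0.98 + 0.92) = min(1, 0.94) = 0.94
(¬(¬¬(χ ∧ ψ) ⊙ ¬(θ ⊙ ¬1)) ⇒ (χ ⇒ φ)) ⇒ χ = min(1, 1 − 0.94 + 0.51) = min(1, 0.57) = 0.57
¬((¬(¬¬(χ ∧ ψ) ⊙ ¬(θ ⊙ ¬1)) ⇒ (χ ⇒ φ)) ⇒ χ) = 1 − 0.57 = 0.43

0.43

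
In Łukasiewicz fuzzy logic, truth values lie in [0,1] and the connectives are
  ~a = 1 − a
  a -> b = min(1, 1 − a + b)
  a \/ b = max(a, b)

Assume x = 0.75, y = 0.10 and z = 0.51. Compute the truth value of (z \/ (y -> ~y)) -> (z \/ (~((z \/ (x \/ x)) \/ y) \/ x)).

0.75

~y = 1 − 0.10 = 0.90
y -> ~y = min(1, 1 − 0.10 + 0.90) = min(1, 1.80) = 1.00
z \/ (y -> ~y) = max(0.51, 1.00) = 1.00
x \/ x = max(0.75, 0.75) = 0.75
z \/ (x \/ x) = max(0.51, 0.75) = 0.75
(z \/ (x \/ x)) \/ y = max(0.75, 0.10) = 0.75
~((z \/ (x \/ x)) \/ y) = 1 − 0.75 = 0.25
~((z \/ (x \/ x)) \/ y) \/ x = max(0.25, 0.75) = 0.75
z \/ (~((z \/ (x \/ x)) \/ y) \/ x) = max(0.51, 0.75) = 0.75
(z \/ (y -> ~y)) -> (z \/ (~((z \/ (x \/ x)) \/ y) \/ x)) = min(1, 1 − 1.00 + 0.75) = min(1, 0.75) = 0.75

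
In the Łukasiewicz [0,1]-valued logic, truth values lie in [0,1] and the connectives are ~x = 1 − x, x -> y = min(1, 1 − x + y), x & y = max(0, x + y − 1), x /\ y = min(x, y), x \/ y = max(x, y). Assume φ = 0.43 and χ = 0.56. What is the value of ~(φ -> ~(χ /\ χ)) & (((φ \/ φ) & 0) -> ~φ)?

0.00

χ /\ χ = min(0.56, 0.56) = 0.56
~(χ /\ χ) = 1 − 0.56 = 0.44
φ -> ~(χ /\ χ) = min(1, 1 − 0.43 + 0.44) = min(1, 1.01) = 1.00
~(φ -> ~(χ /\ χ)) = 1 − 1.00 = 0.00
φ \/ φ = max(0.43, 0.43) = 0.43
(φ \/ φ) & 0 = max(0, 0.43 + 0.00 − 1) = max(0, -0.57) = 0.00
~φ = 1 − 0.43 = 0.57
((φ \/ φ) & 0) -> ~φ = min(1, 1 − 0.00 + 0.57) = min(1, 1.57) = 1.00
~(φ -> ~(χ /\ χ)) & (((φ \/ φ) & 0) -> ~φ) = max(0, 0.00 + 1.00 − 1) = max(0, 0.00) = 0.00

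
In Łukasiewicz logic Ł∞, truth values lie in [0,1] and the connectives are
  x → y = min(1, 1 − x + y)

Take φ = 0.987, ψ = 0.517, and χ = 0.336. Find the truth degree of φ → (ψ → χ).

0.832

ψ → χ = min(1, 1 − 0.517 + 0.336) = min(1, 0.819) = 0.819
φ → (ψ → χ) = min(1, 1 − 0.987 + 0.819) = min(1, 0.832) = 0.832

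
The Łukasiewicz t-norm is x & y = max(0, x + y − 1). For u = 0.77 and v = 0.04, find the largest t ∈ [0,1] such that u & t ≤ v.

0.27

The residuum of the Łukasiewicz t-norm gives the supremum: min(1, 1 − 0.77 + 0.04).
1 − 0.77 + 0.04 = 0.27, so t = min(1, 0.27) = 0.27.
Check: 0.77 & 0.27 = max(0, 0.04) = 0.04 ≤ 0.04.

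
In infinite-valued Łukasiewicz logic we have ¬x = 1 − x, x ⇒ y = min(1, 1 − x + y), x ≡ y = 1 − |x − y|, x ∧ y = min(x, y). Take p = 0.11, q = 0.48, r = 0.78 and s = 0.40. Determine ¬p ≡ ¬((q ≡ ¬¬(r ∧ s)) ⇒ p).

0.92

¬p = 1 − 0.11 = 0.89
r ∧ s = min(0.78, 0.40) = 0.40
¬(r ∧ s) = 1 − 0.40 = 0.60
¬¬(r ∧ s) = 1 − 0.60 = 0.40
q ≡ ¬¬(r ∧ s) = 1 − |0.48 − 0.40| = 1 − 0.08 = 0.92
(q ≡ ¬¬(r ∧ s)) ⇒ p = min(1, 1 − 0.92 + 0.11) = min(1, 0.19) = 0.19
¬((q ≡ ¬¬(r ∧ s)) ⇒ p) = 1 − 0.19 = 0.81
¬p ≡ ¬((q ≡ ¬¬(r ∧ s)) ⇒ p) = 1 − |0.89 − 0.81| = 1 − 0.08 = 0.92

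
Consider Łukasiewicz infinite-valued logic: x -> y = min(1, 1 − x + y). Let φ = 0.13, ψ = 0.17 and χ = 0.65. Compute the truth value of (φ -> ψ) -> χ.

0.65

φ -> ψ = min(1, 1 − 0.13 + 0.17) = min(1, 1.04) = 1.00
(φ -> ψ) -> χ = min(1, 1 − 1.00 + 0.65) = min(1, 0.65) = 0.65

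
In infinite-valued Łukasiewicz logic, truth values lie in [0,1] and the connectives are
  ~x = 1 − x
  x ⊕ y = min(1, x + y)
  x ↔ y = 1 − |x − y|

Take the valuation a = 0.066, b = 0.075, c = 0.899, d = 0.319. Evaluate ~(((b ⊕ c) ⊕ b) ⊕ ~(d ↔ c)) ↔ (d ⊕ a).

b ⊕ c = min(1, 0.075 + 0.899) = min(1, 0.974) = 0.974
(b ⊕ c) ⊕ b = min(1, 0.974 + 0.075) = min(1, 1.049) = 1.000
d ↔ c = 1 − |0.319 − 0.899| = 1 − 0.580 = 0.420
~(d ↔ c) = 1 − 0.420 = 0.580
((b ⊕ c) ⊕ b) ⊕ ~(d ↔ c) = min(1, 1.000 + 0.580) = min(1, 1.580) = 1.000
~(((b ⊕ c) ⊕ b) ⊕ ~(d ↔ c)) = 1 − 1.000 = 0.000
d ⊕ a = min(1, 0.319 + 0.066) = min(1, 0.385) = 0.385
~(((b ⊕ c) ⊕ b) ⊕ ~(d ↔ c)) ↔ (d ⊕ a) = 1 − |0.000 − 0.385| = 1 − 0.385 = 0.615

0.615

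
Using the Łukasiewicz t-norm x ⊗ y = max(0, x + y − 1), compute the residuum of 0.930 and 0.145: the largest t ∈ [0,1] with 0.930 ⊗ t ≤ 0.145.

The residuum of the Łukasiewicz t-norm gives the supremum: min(1, 1 − 0.930 + 0.145).
1 − 0.930 + 0.145 = 0.215, so t = min(1, 0.215) = 0.215.
Check: 0.930 ⊗ 0.215 = max(0, 0.145) = 0.145 ≤ 0.145.

0.215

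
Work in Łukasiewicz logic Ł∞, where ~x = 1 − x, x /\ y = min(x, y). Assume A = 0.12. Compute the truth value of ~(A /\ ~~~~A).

0.88

~A = 1 − 0.12 = 0.88
~~A = 1 − 0.88 = 0.12
~~~A = 1 − 0.12 = 0.88
~~~~A = 1 − 0.88 = 0.12
A /\ ~~~~A = min(0.12, 0.12) = 0.12
~(A /\ ~~~~A) = 1 − 0.12 = 0.88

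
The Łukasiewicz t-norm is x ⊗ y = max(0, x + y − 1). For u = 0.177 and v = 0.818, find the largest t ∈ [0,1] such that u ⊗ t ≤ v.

1.000

The residuum of the Łukasiewicz t-norm gives the supremum: min(1, 1 − 0.177 + 0.818).
1 − 0.177 + 0.818 = 1.641, so t = min(1, 1.641) = 1.000.
Check: 0.177 ⊗ 1.000 = max(0, 0.177) = 0.177 ≤ 0.818.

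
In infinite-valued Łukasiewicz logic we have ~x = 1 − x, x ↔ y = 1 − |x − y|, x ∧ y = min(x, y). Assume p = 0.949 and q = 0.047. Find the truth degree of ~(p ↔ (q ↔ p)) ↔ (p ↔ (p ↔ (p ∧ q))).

0.298

q ↔ p = 1 − |0.047 − 0.949| = 1 − 0.902 = 0.098
p ↔ (q ↔ p) = 1 − |0.949 − 0.098| = 1 − 0.851 = 0.149
~(p ↔ (q ↔ p)) = 1 − 0.149 = 0.851
p ∧ q = min(0.949, 0.047) = 0.047
p ↔ (p ∧ q) = 1 − |0.949 − 0.047| = 1 − 0.902 = 0.098
p ↔ (p ↔ (p ∧ q)) = 1 − |0.949 − 0.098| = 1 − 0.851 = 0.149
~(p ↔ (q ↔ p)) ↔ (p ↔ (p ↔ (p ∧ q))) = 1 − |0.851 − 0.149| = 1 − 0.702 = 0.298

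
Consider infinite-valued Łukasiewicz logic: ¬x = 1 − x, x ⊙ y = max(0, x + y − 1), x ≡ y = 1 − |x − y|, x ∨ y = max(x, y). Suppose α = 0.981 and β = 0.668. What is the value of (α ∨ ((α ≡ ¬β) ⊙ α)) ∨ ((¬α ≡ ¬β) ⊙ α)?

0.981

¬β = 1 − 0.668 = 0.332
α ≡ ¬β = 1 − |0.981 − 0.332| = 1 − 0.649 = 0.351
(α ≡ ¬β) ⊙ α = max(0, 0.351 + 0.981 − 1) = max(0, 0.332) = 0.332
α ∨ ((α ≡ ¬β) ⊙ α) = max(0.981, 0.332) = 0.981
¬α = 1 − 0.981 = 0.019
¬α ≡ ¬β = 1 − |0.019 − 0.332| = 1 − 0.313 = 0.687
(¬α ≡ ¬β) ⊙ α = max(0, 0.687 + 0.981 − 1) = max(0, 0.668) = 0.668
(α ∨ ((α ≡ ¬β) ⊙ α)) ∨ ((¬α ≡ ¬β) ⊙ α) = max(0.981, 0.668) = 0.981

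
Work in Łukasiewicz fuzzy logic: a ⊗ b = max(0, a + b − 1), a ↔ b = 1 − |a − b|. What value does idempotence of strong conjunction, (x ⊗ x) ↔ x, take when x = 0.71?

0.71

x ⊗ x = max(0, 0.71 + 0.71 − 1) = max(0, 0.42) = 0.42
(x ⊗ x) ↔ x = 1 − |0.42 − 0.71| = 1 − 0.29 = 0.71
(The value 0.71 < 1 shows this instance is not satisfied; fails in Ł∞ since a ⊗ a = max(0, 2a−1) ≠ a in general.)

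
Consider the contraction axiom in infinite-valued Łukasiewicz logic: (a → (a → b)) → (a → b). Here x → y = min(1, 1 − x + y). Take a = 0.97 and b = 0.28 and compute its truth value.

a → b = min(1, 1 − 0.97 + 0.28) = min(1, 0.31) = 0.31
a → (a → b) = min(1, 1 − 0.97 + 0.31) = min(1, 0.34) = 0.34
(a → (a → b)) → (a → b) = min(1, 1 − 0.34 + 0.31) = min(1, 0.97) = 0.97
(The value 0.97 < 1 shows this instance is not satisfied; fails in Ł∞ (the t-norm is not idempotent).)

0.97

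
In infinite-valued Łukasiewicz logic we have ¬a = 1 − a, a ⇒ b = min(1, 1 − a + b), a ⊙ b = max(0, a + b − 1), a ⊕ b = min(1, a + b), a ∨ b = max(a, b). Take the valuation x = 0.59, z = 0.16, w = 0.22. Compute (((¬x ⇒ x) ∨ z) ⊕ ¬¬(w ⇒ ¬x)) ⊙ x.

0.59

¬x = 1 − 0.59 = 0.41
¬x ⇒ x = min(1, 1 − 0.41 + 0.59) = min(1, 1.18) = 1.00
(¬x ⇒ x) ∨ z = max(1.00, 0.16) = 1.00
w ⇒ ¬x = min(1, 1 − 0.22 + 0.41) = min(1, 1.19) = 1.00
¬(w ⇒ ¬x) = 1 − 1.00 = 0.00
¬¬(w ⇒ ¬x) = 1 − 0.00 = 1.00
((¬x ⇒ x) ∨ z) ⊕ ¬¬(w ⇒ ¬x) = min(1, 1.00 + 1.00) = min(1, 2.00) = 1.00
(((¬x ⇒ x) ∨ z) ⊕ ¬¬(w ⇒ ¬x)) ⊙ x = max(0, 1.00 + 0.59 − 1) = max(0, 0.59) = 0.59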